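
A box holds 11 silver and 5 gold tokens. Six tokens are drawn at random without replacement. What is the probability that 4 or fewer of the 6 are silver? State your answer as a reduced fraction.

17/26

Total selections: C(16,6) = 8008.
Count the complement (more than 4 silver): C(11,5)·C(5,1) + C(11,6)·C(5,0) = 2310 + 462 = 2772.
Probability = 1 − 2772/8008 = 5236/8008 = 17/26.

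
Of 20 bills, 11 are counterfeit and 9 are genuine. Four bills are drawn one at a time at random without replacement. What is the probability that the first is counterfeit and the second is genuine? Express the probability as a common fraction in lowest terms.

99/380

Multiply the conditional probabilities at each draw: 11/20 · 9/19 = 99/380.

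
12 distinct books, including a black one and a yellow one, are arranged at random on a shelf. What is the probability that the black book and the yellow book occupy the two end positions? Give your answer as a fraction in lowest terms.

1/66

There are 12! = 479001600 arrangements.
Place the black book and the yellow book at the ends in 2 ways, arrange the remaining 10 in 10! = 3628800 ways: 2·3628800 = 7257600.
Probability = 7257600/479001600 = 1/66.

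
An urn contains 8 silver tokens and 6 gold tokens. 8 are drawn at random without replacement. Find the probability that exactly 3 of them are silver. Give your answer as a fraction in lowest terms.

The sample space is all 8-subsets of the 14: C(14,8) = 3003.
Selections with exactly 3 silver: choose 3 of the 8 silver and 5 of the 6 gold, C(8,3)·C(6,5) = 56·6 = 336.
Probability = 336/3003 = 16/143.

16/143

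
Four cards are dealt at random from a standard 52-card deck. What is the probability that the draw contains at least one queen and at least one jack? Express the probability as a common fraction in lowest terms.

There are C(52,4) = 270725 possible draws.
By inclusion-exclusion on the complements, draws missing all queens or all jacks: C(48,4) + C(48,4) − C(44,4) = 194580 + 194580 − 135751 = 253409.
So draws with at least one of each: 270725 − 253409 = 17316, probability 17316/270725 = 1332/20825.

1332/20825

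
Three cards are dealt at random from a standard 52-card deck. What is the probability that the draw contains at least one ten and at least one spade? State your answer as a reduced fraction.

33/260

There are C(52,3) = 22100 possible draws.
By inclusion-exclusion on the complements, draws missing all tens or all spades: C(48,3) + C(39,3) − C(36,3) = 17296 + 9139 − 7140 = 19295.
So draws with at least one of each: 22100 − 19295 = 2805, probability 2805/22100 = 33/260.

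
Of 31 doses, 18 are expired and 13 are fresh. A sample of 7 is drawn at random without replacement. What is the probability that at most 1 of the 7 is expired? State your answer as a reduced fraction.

There are C(31,7) = 2629575 ways to choose the 7.
Favorable selections (at most 1 expired): C(18,0)·C(13,7) + C(18,1)·C(13,6) = 1716 + 30888 = 32604.
Probability = 32604/2629575 = 836/67425.

836/67425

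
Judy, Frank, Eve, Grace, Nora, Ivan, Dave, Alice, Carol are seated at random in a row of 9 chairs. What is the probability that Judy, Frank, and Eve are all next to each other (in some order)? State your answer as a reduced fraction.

1/12

There are 9! = 362880 arrangements.
Treat the three as one block: 7! placements × 3! orders within the block = 5040·6 = 30240.
Probability = 30240/362880 = 1/12.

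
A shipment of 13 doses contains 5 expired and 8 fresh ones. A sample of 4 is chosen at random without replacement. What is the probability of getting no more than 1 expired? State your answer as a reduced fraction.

70/143

There are C(13,4) = 715 ways to choose the 4.
Favorable selections (no more than 1 expired): C(5,0)·C(8,4) + C(5,1)·C(8,3) = 70 + 280 = 350.
Probability = 350/715 = 70/143.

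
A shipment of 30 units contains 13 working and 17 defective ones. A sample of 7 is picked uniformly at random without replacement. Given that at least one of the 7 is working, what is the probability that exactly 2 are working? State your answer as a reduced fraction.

4641/19388

Work in counts. Selections with at least one working: C(30,7) − C(17,7) = 2035800 − 19448 = 2016352.
Of those, selections where exactly 2 are working: C(13,2)·C(17,5) = 78·6188 = 482664.
Conditional probability = 482664/2016352 = 4641/19388.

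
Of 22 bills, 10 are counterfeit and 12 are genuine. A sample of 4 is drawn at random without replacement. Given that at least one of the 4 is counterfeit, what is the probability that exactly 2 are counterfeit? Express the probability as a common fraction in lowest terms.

27/62

Work in counts. Selections with at least one counterfeit: C(22,4) − C(12,4) = 7315 − 495 = 6820.
Of those, selections where exactly 2 are counterfeit: C(10,2)·C(12,2) = 45·66 = 2970.
Conditional probability = 2970/6820 = 27/62.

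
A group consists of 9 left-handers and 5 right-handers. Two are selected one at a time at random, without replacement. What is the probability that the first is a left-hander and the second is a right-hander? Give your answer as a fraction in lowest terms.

45/182

Multiply the conditional probabilities at each draw: 9/14 · 5/13 = 45/182.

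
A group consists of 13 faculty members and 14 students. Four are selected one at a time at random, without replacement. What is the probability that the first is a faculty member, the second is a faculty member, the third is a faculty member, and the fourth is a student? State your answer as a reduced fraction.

77/1350

Multiply the conditional probabilities at each draw: 13/27 · 12/26 · 11/25 · 14/24 = 24024/421200 = 77/1350.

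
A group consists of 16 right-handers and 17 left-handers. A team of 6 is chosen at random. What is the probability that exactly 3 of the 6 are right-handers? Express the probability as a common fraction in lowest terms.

There are C(33,6) = 1107568 ways to choose 6 from 33.
Selections with exactly 3 right-handers: choose 3 of the 16 right-handers and 3 of the 17 left-handers, C(16,3)·C(17,3) = 560·680 = 380800.
Probability = 380800/1107568 = 3400/9889.

3400/9889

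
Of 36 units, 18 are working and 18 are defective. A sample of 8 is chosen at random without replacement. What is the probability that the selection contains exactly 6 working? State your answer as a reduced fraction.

4641/49445

Total number of selections: C(36,8) = 30260340.
Selections with exactly 6 working: choose 6 of the 18 working and 2 of the 18 defective, C(18,6)·C(18,2) = 18564·153 = 2840292.
Probability = 2840292/30260340 = 4641/49445.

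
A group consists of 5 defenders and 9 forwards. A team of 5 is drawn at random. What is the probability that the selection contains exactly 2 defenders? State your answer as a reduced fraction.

Total number of selections: C(14,5) = 2002.
Selections with exactly 2 defenders: choose 2 of the 5 defenders and 3 of the 9 forwards, C(5,2)·C(9,3) = 10·84 = 840.
Probability = 840/2002 = 60/143.

60/143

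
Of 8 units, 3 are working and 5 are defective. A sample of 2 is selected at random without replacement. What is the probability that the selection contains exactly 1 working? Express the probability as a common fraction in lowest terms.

The sample space is all 2-subsets of the 8: C(8,2) = 28.
Selections with exactly 1 working: choose 1 of the 3 working and 1 of the 5 defective, C(3,1)·C(5,1) = 3·5 = 15.
Probability = 15/28.

15/28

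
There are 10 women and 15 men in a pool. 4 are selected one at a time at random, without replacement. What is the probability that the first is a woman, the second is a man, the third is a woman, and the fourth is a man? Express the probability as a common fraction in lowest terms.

63/1012

Multiply the conditional probabilities at each draw: 10/25 · 15/24 · 9/23 · 14/22 = 18900/303600 = 63/1012.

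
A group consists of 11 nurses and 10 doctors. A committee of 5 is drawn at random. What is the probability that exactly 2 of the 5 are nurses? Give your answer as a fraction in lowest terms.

2200/6783

There are C(21,5) = 20349 ways to choose 5 from 21.
Selections with exactly 2 nurses: choose 2 of the 11 nurses and 3 of the 10 doctors, C(11,2)·C(10,3) = 55·120 = 6600.
Probability = 6600/20349 = 2200/6783.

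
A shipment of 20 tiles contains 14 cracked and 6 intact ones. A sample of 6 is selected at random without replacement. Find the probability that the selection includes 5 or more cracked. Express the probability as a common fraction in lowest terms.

1001/2584

There are C(20,6) = 38760 ways to choose the 6.
Favorable selections (5 or more cracked): C(14,5)·C(6,1) + C(14,6)·C(6,0) = 12012 + 3003 = 15015.
Probability = 15015/38760 = 1001/2584.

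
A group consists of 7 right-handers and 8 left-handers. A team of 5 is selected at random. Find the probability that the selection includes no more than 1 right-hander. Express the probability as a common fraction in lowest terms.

There are C(15,5) = 3003 ways to choose the 5.
Favorable selections (no more than 1 right-hander): C(7,0)·C(8,5) + C(7,1)·C(8,4) = 56 + 490 = 546.
Probability = 546/3003 = 2/11.

2/11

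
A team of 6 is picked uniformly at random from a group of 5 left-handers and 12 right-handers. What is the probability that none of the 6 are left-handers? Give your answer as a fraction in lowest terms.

33/442

There are C(17,6) = 12376 possible selections.
Selections with no left-handers (all right-handers): C(12,6) = 924.
Probability = 924/12376 = 33/442.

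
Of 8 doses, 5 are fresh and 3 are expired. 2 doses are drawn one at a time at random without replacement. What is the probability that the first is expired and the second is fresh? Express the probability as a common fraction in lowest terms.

15/56

Multiply the conditional probabilities at each draw: 3/8 · 5/7 = 15/56.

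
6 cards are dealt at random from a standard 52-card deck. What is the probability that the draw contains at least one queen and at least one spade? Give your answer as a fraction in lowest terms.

There are C(52,6) = 20358520 possible draws.
By inclusion-exclusion on the complements, draws missing all queens or all spades: C(48,6) + C(39,6) − C(36,6) = 12271512 + 3262623 − 1947792 = 13586343.
So draws with at least one of each: 20358520 − 13586343 = 6772177, probability 6772177/20358520.

6772177/20358520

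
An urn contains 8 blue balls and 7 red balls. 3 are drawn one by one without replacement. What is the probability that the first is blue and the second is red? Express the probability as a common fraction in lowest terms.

Multiply the conditional probabilities at each draw: 8/15 · 7/14 = 56/210 = 4/15.

4/15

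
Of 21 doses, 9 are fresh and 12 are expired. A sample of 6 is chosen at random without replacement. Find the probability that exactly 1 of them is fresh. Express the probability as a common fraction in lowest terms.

Total number of selections: C(21,6) = 54264.
Selections with exactly 1 fresh: choose 1 of the 9 fresh and 5 of the 12 expired, C(9,1)·C(12,5) = 9·792 = 7128.
Probability = 7128/54264 = 297/2261.

297/2261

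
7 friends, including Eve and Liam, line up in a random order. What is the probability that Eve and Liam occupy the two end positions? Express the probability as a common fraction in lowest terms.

There are 7! = 5040 arrangements.
Place Eve and Liam at the ends in 2 ways, arrange the remaining 5 in 5! = 120 ways: 2·120 = 240.
Probability = 240/5040 = 1/21.

1/21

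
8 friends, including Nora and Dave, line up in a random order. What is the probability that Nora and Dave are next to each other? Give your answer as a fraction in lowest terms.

1/4

There are 8! = 40320 arrangements.
Treat Nora and Dave as a block: 7! arrangements of the blocks × 2 orders within the block = 2·5040 = 10080.
Probability = 10080/40320 = 1/4.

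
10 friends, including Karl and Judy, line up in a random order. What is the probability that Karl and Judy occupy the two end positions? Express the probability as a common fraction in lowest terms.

There are 10! = 3628800 arrangements.
Place Karl and Judy at the ends in 2 ways, arrange the remaining 8 in 8! = 40320 ways: 2·40320 = 80640.
Probability = 80640/3628800 = 1/45.

1/45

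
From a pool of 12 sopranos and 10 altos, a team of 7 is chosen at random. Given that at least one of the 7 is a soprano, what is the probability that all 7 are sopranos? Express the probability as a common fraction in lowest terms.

Work in counts. Selections with at least one soprano: C(22,7) − C(10,7) = 170544 − 120 = 170424.
Of those, selections where all 7 are sopranos: C(12,7) = 792.
Conditional probability = 792/170424 = 11/2367.

11/2367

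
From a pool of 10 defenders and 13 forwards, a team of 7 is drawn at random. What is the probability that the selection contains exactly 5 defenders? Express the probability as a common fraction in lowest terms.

6552/81719

There are C(23,7) = 245157 ways to choose 7 from 23.
Selections with exactly 5 defenders: choose 5 of the 10 defenders and 2 of the 13 forwards, C(10,5)·C(13,2) = 252·78 = 19656.
Probability = 19656/245157 = 6552/81719.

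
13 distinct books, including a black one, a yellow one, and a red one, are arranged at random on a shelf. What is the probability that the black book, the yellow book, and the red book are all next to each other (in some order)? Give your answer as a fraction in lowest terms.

1/26

There are 13! = 6227020800 arrangements.
Treat the three as one block: 11! placements × 3! orders within the block = 39916800·6 = 239500800.
Probability = 239500800/6227020800 = 1/26.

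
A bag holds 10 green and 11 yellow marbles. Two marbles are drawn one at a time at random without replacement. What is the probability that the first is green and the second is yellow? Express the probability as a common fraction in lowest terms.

11/42

Multiply the conditional probabilities at each draw: 10/21 · 11/20 = 110/420 = 11/42.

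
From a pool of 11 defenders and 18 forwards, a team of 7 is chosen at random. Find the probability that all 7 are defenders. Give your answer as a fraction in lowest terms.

There are C(29,7) = 1560780 possible selections.
Selections with all defenders: C(11,7) = 330.
Probability = 330/1560780 = 11/52026.

11/52026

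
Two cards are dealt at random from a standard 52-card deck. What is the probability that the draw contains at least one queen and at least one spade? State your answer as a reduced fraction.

29/442

There are C(52,2) = 1326 possible draws.
By inclusion-exclusion on the complements, draws missing all queens or all spades: C(48,2) + C(39,2) − C(36,2) = 1128 + 741 − 630 = 1239.
So draws with at least one of each: 1326 − 1239 = 87, probability 87/1326 = 29/442.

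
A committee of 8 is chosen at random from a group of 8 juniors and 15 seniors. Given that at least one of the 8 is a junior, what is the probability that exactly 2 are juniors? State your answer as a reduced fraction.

12740/43989

Work in counts. Selections with at least one junior: C(23,8) − C(15,8) = 490314 − 6435 = 483879.
Of those, selections where exactly 2 are juniors: C(8,2)·C(15,6) = 28·5005 = 140140.
Conditional probability = 140140/483879 = 12740/43989.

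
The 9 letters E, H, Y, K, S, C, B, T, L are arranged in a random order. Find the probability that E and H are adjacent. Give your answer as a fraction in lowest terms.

There are 9! = 362880 arrangements.
Treat E and H as a block: 8! arrangements of the blocks × 2 orders within the block = 2·40320 = 80640.
Probability = 80640/362880 = 2/9.

2/9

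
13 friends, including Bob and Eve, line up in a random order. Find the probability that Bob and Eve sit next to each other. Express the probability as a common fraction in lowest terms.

2/13

There are 13! = 6227020800 arrangements.
Treat Bob and Eve as a block: 12! arrangements of the blocks × 2 orders within the block = 2·479001600 = 958003200.
Probability = 958003200/6227020800 = 2/13.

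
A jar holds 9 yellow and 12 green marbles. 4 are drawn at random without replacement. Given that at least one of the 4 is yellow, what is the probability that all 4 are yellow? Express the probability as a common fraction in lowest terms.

Work in counts. Selections with at least one yellow: C(21,4) − C(12,4) = 5985 − 495 = 5490.
Of those, selections where all 4 are yellow: C(9,4) = 126.
Conditional probability = 126/5490 = 7/305.

7/305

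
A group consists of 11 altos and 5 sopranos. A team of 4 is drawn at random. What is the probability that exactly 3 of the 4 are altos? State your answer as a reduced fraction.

165/364

The sample space is all 4-subsets of the 16: C(16,4) = 1820.
Selections with exactly 3 altos: choose 3 of the 11 altos and 1 of the 5 sopranos, C(11,3)·C(5,1) = 165·5 = 825.
Probability = 825/1820 = 165/364.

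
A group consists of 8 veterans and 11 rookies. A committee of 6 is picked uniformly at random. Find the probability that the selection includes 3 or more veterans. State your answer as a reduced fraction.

327/646

Total selections: C(19,6) = 27132.
Count the complement (fewer than 3 veterans): C(8,0)·C(11,6) + C(8,1)·C(11,5) + C(8,2)·C(11,4) = 462 + 3696 + 9240 = 13398.
Probability = 1 − 13398/27132 = 13734/27132 = 327/646.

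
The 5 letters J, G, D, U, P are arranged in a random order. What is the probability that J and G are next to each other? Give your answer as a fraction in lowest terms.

There are 5! = 120 arrangements.
Treat J and G as a block: 4! arrangements of the blocks × 2 orders within the block = 2·24 = 48.
Probability = 48/120 = 2/5.

2/5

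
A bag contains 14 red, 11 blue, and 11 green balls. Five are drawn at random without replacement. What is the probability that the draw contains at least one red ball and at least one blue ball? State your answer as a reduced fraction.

215/272

There are C(36,5) = 376992 possible draws.
By inclusion-exclusion on the complements, draws missing all red or all blue: C(22,5) + C(25,5) − C(11,5) = 26334 + 53130 − 462 = 79002.
So draws with at least one of each: 376992 − 79002 = 297990, probability 297990/376992 = 215/272.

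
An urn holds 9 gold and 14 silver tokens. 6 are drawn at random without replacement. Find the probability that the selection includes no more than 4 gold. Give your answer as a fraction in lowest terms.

429/437

Total selections: C(23,6) = 100947.
Count the complement (more than 4 gold): C(9,5)·C(14,1) + C(9,6)·C(14,0) = 1764 + 84 = 1848.
Probability = 1 − 1848/100947 = 99099/100947 = 429/437.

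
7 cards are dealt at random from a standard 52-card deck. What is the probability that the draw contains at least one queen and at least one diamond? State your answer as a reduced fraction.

53122231/133784560

There are C(52,7) = 133784560 possible draws.
By inclusion-exclusion on the complements, draws missing all queens or all diamonds: C(48,7) + C(39,7) − C(36,7) = 73629072 + 15380937 − 8347680 = 80662329.
So draws with at least one of each: 133784560 − 80662329 = 53122231, probability 53122231/133784560.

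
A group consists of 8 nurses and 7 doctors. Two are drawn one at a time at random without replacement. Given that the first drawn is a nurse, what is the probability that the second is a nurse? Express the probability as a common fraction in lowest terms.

After removing one nurse, 14 remain: 7 nurses and 7 doctors.
So the probability the next is a nurse is 7/14 = 1/2.

1/2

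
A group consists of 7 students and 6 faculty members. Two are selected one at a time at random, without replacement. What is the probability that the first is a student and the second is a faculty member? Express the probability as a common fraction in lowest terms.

7/26

Multiply the conditional probabilities at each draw: 7/13 · 6/12 = 42/156 = 7/26.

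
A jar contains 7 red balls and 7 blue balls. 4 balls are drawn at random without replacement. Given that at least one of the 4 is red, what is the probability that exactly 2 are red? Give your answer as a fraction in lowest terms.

21/46

Work in counts. Selections with at least one red: C(14,4) − C(7,4) = 1001 − 35 = 966.
Of those, selections where exactly 2 are red: C(7,2)·C(7,2) = 21·21 = 441.
Conditional probability = 441/966 = 21/46.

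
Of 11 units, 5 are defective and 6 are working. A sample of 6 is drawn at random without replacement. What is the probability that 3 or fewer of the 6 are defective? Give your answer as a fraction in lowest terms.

127/154

There are C(11,6) = 462 ways to choose the 6.
Count the complement (more than 3 defective): C(5,4)·C(6,2) + C(5,5)·C(6,1) = 75 + 6 = 81.
Probability = 1 − 81/462 = 381/462 = 127/154.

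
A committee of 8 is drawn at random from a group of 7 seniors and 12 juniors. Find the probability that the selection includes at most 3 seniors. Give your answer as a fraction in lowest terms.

Total selections: C(19,8) = 75582.
Favorable selections (at most 3 seniors): C(7,0)·C(12,8) + C(7,1)·C(12,7) + C(7,2)·C(12,6) + C(7,3)·C(12,5) = 495 + 5544 + 19404 + 27720 = 53163.
Probability = 53163/75582 = 5907/8398.

5907/8398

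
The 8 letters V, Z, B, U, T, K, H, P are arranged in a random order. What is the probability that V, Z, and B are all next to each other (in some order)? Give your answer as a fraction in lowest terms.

There are 8! = 40320 arrangements.
Treat the three as one block: 6! placements × 3! orders within the block = 720·6 = 4320.
Probability = 4320/40320 = 3/28.

3/28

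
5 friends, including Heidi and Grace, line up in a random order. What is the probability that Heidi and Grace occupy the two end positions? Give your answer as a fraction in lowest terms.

1/10

There are 5! = 120 arrangements.
Place Heidi and Grace at the ends in 2 ways, arrange the remaining 3 in 3! = 6 ways: 2·6 = 12.
Probability = 12/120 = 1/10.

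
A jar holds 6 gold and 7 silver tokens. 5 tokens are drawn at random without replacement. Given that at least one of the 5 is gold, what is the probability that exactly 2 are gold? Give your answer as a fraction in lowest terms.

175/422

Work in counts. Selections with at least one gold: C(13,5) − C(7,5) = 1287 − 21 = 1266.
Of those, selections where exactly 2 are gold: C(6,2)·C(7,3) = 15·35 = 525.
Conditional probability = 525/1266 = 175/422.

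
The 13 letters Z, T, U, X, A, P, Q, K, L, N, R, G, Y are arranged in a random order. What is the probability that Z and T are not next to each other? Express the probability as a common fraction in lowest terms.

There are 13! = 6227020800 arrangements.
Arrangements with Z and T adjacent: 2·12! = 958003200.
So not adjacent: 6227020800 − 958003200 = 5269017600, probability 5269017600/6227020800 = 11/13.

11/13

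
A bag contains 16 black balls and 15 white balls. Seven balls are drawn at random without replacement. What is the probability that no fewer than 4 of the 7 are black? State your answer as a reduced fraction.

4364/8091

Total selections: C(31,7) = 2629575.
Favorable selections (no fewer than 4 black): C(16,4)·C(15,3) + C(16,5)·C(15,2) + C(16,6)·C(15,1) + C(16,7)·C(15,0) = 828100 + 458640 + 120120 + 11440 = 1418300.
Probability = 1418300/2629575 = 4364/8091.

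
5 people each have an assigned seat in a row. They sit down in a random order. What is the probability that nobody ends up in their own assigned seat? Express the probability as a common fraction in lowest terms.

11/30

There are 5! = 120 seatings.
By inclusion-exclusion, seatings with no fixed points: C(5,0)·5! − C(5,1)·4! + C(5,2)·3! − C(5,3)·2! + C(5,4)·1! − C(5,5)·0! = 44.
Probability = 44/120 = 11/30.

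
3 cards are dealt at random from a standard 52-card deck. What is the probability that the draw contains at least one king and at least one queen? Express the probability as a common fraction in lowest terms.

188/5525

There are C(52,3) = 22100 possible draws.
By inclusion-exclusion on the complements, draws missing all kings or all queens: C(48,3) + C(48,3) − C(44,3) = 17296 + 17296 − 13244 = 21348.
So draws with at least one of each: 22100 − 21348 = 752, probability 752/22100 = 188/5525.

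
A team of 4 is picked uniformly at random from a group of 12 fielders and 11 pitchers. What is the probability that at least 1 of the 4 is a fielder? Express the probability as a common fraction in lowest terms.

155/161

Total selections: C(23,4) = 8855.
Favorable selections (at least 1 fielder): C(12,1)·C(11,3) + C(12,2)·C(11,2) + C(12,3)·C(11,1) + C(12,4)·C(11,0) = 1980 + 3630 + 2420 + 495 = 8525.
Probability = 8525/8855 = 155/161.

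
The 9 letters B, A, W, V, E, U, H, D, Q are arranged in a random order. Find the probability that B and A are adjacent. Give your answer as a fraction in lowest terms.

There are 9! = 362880 arrangements.
Treat B and A as a block: 8! arrangements of the blocks × 2 orders within the block = 2·40320 = 80640.
Probability = 80640/362880 = 2/9.

2/9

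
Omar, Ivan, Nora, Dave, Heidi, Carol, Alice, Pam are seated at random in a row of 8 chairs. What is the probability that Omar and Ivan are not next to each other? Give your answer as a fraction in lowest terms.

There are 8! = 40320 arrangements.
Arrangements with Omar and Ivan adjacent: 2·7! = 10080.
So not adjacent: 40320 − 10080 = 30240, probability 30240/40320 = 3/4.

3/4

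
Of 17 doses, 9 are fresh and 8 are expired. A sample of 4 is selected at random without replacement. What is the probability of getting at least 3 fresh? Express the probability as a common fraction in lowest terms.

There are C(17,4) = 2380 ways to choose the 4.
Favorable selections (at least 3 fresh): C(9,3)·C(8,1) + C(9,4)·C(8,0) = 672 + 126 = 798.
Probability = 798/2380 = 57/170.

57/170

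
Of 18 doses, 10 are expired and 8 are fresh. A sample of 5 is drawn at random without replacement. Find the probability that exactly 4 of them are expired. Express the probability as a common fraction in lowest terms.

Total number of selections: C(18,5) = 8568.
Selections with exactly 4 expired: choose 4 of the 10 expired and 1 of the 8 fresh, C(10,4)·C(8,1) = 210·8 = 1680.
Probability = 1680/8568 = 10/51.

10/51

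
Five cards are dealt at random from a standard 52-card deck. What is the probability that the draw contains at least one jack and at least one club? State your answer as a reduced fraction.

There are C(52,5) = 2598960 possible draws.
By inclusion-exclusion on the complements, draws missing all jacks or all clubs: C(48,5) + C(39,5) − C(36,5) = 1712304 + 575757 − 376992 = 1911069.
So draws with at least one of each: 2598960 − 1911069 = 687891, probability 687891/2598960 = 229297/866320.

229297/866320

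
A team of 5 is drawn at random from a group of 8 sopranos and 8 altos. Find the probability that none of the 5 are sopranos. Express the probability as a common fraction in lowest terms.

1/78

There are C(16,5) = 4368 possible selections.
Selections with no sopranos (all altos): C(8,5) = 56.
Probability = 56/4368 = 1/78.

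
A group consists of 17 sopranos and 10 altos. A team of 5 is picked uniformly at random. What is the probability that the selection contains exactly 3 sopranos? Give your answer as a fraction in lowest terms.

340/897

Total number of selections: C(27,5) = 80730.
Selections with exactly 3 sopranos: choose 3 of the 17 sopranos and 2 of the 10 altos, C(17,3)·C(10,2) = 680·45 = 30600.
Probability = 30600/80730 = 340/897.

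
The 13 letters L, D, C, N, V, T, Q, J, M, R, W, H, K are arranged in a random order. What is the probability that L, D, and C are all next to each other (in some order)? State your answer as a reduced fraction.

1/26

There are 13! = 6227020800 arrangements.
Treat the three as one block: 11! placements × 3! orders within the block = 39916800·6 = 239500800.
Probability = 239500800/6227020800 = 1/26.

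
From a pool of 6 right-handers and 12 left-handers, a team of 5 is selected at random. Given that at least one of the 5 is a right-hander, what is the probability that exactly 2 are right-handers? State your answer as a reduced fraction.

Work in counts. Selections with at least one right-hander: C(18,5) − C(12,5) = 8568 − 792 = 7776.
Of those, selections where exactly 2 are right-handers: C(6,2)·C(12,3) = 15·220 = 3300.
Conditional probability = 3300/7776 = 275/648.

275/648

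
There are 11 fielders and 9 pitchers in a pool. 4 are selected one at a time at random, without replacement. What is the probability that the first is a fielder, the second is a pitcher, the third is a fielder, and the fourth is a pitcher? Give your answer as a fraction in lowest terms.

22/323

Multiply the conditional probabilities at each draw: 11/20 · 9/19 · 10/18 · 8/17 = 7920/116280 = 22/323.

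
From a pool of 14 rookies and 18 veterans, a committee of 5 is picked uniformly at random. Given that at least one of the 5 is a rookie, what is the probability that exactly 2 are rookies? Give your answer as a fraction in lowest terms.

1326/3443

Work in counts. Selections with at least one rookie: C(32,5) − C(18,5) = 201376 − 8568 = 192808.
Of those, selections where exactly 2 are rookies: C(14,2)·C(18,3) = 91·816 = 74256.
Conditional probability = 74256/192808 = 1326/3443.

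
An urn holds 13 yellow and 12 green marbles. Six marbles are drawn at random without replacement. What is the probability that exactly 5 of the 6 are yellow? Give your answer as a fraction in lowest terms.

There are C(25,6) = 177100 ways to choose 6 from 25.
Selections with exactly 5 yellow: choose 5 of the 13 yellow and 1 of the 12 green, C(13,5)·C(12,1) = 1287·12 = 15444.
Probability = 15444/177100 = 351/4025.

351/4025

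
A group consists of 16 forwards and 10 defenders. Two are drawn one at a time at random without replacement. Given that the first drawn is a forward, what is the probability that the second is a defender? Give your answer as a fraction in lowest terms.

2/5

After removing one forward, 25 remain: 15 forwards and 10 defenders.
So the probability the next is a defender is 10/25 = 2/5.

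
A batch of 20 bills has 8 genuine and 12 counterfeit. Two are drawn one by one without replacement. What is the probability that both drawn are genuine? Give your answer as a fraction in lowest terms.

14/95

Multiply the conditional probabilities at each draw: 8/20 · 7/19 = 56/380 = 14/95.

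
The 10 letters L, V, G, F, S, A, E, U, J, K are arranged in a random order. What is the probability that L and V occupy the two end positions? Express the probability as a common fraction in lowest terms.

1/45

There are 10! = 3628800 arrangements.
Place L and V at the ends in 2 ways, arrange the remaining 8 in 8! = 40320 ways: 2·40320 = 80640.
Probability = 80640/3628800 = 1/45.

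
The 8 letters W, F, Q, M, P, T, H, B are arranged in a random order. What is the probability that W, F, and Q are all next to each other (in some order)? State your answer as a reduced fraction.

3/28

There are 8! = 40320 arrangements.
Treat the three as one block: 6! placements × 3! orders within the block = 720·6 = 4320.
Probability = 4320/40320 = 3/28.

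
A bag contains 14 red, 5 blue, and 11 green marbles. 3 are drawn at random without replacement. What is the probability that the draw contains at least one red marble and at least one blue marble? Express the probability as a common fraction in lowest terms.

There are C(30,3) = 4060 possible draws.
By inclusion-exclusion on the complements, draws missing all red or all blue: C(16,3) + C(25,3) − C(11,3) = 560 + 2300 − 165 = 2695.
So draws with at least one of each: 4060 − 2695 = 1365, probability 1365/4060 = 39/116.

39/116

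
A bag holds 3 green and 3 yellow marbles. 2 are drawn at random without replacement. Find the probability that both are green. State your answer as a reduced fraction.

There are C(6,2) = 15 possible selections.
Selections with all green: C(3,2) = 3.
Probability = 3/15 = 1/5.

1/5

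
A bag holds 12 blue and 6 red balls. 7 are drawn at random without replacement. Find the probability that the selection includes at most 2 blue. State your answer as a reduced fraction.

Total selections: C(18,7) = 31824.
Favorable selections (at most 2 blue): C(12,1)·C(6,6) + C(12,2)·C(6,5) = 12 + 396 = 408.
Probability = 408/31824 = 1/78.

1/78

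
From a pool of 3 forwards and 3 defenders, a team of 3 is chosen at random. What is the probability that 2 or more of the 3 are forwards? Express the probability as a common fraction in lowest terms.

Total selections: C(6,3) = 20.
Favorable selections (2 or more forwards): C(3,2)·C(3,1) + C(3,3)·C(3,0) = 9 + 1 = 10.
Probability = 10/20 = 1/2.

1/2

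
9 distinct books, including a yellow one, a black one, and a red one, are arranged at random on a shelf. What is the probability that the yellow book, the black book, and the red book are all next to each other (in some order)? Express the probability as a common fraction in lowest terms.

There are 9! = 362880 arrangements.
Treat the three as one block: 7! placements × 3! orders within the block = 5040·6 = 30240.
Probability = 30240/362880 = 1/12.

1/12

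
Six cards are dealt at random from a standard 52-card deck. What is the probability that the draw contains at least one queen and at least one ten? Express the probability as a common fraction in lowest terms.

There are C(52,6) = 20358520 possible draws.
By inclusion-exclusion on the complements, draws missing all queens or all tens: C(48,6) + C(48,6) − C(44,6) = 12271512 + 12271512 − 7059052 = 17483972.
So draws with at least one of each: 20358520 − 17483972 = 2874548, probability 2874548/20358520 = 718637/5089630.

718637/5089630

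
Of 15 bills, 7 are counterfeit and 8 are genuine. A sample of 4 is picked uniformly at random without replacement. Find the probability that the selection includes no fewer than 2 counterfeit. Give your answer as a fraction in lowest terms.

There are C(15,4) = 1365 ways to choose the 4.
Count the complement (fewer than 2 counterfeit): C(7,0)·C(8,4) + C(7,1)·C(8,3) = 70 + 392 = 462.
Probability = 1 − 462/1365 = 903/1365 = 43/65.

43/65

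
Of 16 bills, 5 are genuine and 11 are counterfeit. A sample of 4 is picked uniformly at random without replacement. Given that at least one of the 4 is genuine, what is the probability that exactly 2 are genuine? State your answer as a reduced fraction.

Work in counts. Selections with at least one genuine: C(16,4) − C(11,4) = 1820 − 330 = 1490.
Of those, selections where exactly 2 are genuine: C(5,2)·C(11,2) = 10·55 = 550.
Conditional probability = 550/1490 = 55/149.

55/149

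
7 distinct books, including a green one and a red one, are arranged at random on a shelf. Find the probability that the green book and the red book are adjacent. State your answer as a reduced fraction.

2/7

There are 7! = 5040 arrangements.
Treat the green book and the red book as a block: 6! arrangements of the blocks × 2 orders within the block = 2·720 = 1440.
Probability = 1440/5040 = 2/7.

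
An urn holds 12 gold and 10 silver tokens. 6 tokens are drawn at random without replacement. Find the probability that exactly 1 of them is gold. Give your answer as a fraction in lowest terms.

The sample space is all 6-subsets of the 22: C(22,6) = 74613.
Selections with exactly 1 gold: choose 1 of the 12 gold and 5 of the 10 silver, C(12,1)·C(10,5) = 12·252 = 3024.
Probability = 3024/74613 = 144/3553.

144/3553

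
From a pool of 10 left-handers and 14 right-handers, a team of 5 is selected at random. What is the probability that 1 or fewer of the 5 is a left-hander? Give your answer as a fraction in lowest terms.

Total selections: C(24,5) = 42504.
Favorable selections (1 or fewer left-hander): C(10,0)·C(14,5) + C(10,1)·C(14,4) = 2002 + 10010 = 12012.
Probability = 12012/42504 = 13/46.

13/46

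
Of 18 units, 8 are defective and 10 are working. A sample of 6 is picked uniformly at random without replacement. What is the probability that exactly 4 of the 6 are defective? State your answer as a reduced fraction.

The sample space is all 6-subsets of the 18: C(18,6) = 18564.
Selections with exactly 4 defective: choose 4 of the 8 defective and 2 of the 10 working, C(8,4)·C(10,2) = 70·45 = 3150.
Probability = 3150/18564 = 75/442.

75/442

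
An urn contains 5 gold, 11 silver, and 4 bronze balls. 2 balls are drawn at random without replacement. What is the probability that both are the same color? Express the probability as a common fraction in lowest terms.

71/190

There are C(20,2) = 190 ways to draw 2 balls.
All same color: C(5,2) + C(11,2) + C(4,2) = 10 + 55 + 6 = 71.
Probability = 71/190.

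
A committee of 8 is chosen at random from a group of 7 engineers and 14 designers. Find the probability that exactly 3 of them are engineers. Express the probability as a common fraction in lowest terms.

1001/2907

The sample space is all 8-subsets of the 21: C(21,8) = 203490.
Selections with exactly 3 engineers: choose 3 of the 7 engineers and 5 of the 14 designers, C(7,3)·C(14,5) = 35·2002 = 70070.
Probability = 70070/203490 = 1001/2907.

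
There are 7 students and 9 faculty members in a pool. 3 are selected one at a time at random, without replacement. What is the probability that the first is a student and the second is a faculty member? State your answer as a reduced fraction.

21/80

Multiply the conditional probabilities at each draw: 7/16 · 9/15 = 63/240 = 21/80.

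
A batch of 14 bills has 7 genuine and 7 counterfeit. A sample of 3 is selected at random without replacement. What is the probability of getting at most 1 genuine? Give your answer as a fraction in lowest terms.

Total selections: C(14,3) = 364.
Favorable selections (at most 1 genuine): C(7,0)·C(7,3) + C(7,1)·C(7,2) = 35 + 147 = 182.
Probability = 182/364 = 1/2.

1/2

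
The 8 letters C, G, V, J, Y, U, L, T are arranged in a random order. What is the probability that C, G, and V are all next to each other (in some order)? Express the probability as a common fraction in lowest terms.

3/28

There are 8! = 40320 arrangements.
Treat the three as one block: 6! placements × 3! orders within the block = 720·6 = 4320.
Probability = 4320/40320 = 3/28.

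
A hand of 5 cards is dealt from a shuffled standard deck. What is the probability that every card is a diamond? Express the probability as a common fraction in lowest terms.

33/66640

There are C(52,5) = 2598960 possible 5-card hands.
Hands that are all diamonds: C(13,5) = 1287.
Probability = 1287/2598960 = 33/66640.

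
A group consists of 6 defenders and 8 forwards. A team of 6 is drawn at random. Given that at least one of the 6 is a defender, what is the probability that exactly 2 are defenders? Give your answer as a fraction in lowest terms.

6/17

Work in counts. Selections with at least one defender: C(14,6) − C(8,6) = 3003 − 28 = 2975.
Of those, selections where exactly 2 are defenders: C(6,2)·C(8,4) = 15·70 = 1050.
Conditional probability = 1050/2975 = 6/17.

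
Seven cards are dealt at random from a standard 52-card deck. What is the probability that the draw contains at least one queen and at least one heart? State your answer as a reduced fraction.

53122231/133784560

There are C(52,7) = 133784560 possible draws.
By inclusion-exclusion on the complements, draws missing all queens or all hearts: C(48,7) + C(39,7) − C(36,7) = 73629072 + 15380937 − 8347680 = 80662329.
So draws with at least one of each: 133784560 − 80662329 = 53122231, probability 53122231/133784560.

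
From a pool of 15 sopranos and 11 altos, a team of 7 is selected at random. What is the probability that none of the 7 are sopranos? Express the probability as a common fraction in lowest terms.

There are C(26,7) = 657800 possible selections.
Selections with no sopranos (all altos): C(11,7) = 330.
Probability = 330/657800 = 3/5980.

3/5980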